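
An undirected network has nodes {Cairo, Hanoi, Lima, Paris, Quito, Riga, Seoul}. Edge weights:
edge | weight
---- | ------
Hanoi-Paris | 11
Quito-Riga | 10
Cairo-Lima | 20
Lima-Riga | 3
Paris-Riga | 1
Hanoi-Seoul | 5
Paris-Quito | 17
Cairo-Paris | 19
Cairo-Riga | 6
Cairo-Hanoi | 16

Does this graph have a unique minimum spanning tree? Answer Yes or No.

Yes

Kruskal: consider edges lightest-first.
Paris-Riga (1): add — endpoints in different components.
Lima-Riga (3): add — endpoints in different components.
Hanoi-Seoul (5): add — endpoints in different components.
Cairo-Riga (6): add — endpoints in different components.
Quito-Riga (10): add — endpoints in different components.
Hanoi-Paris (11): add — endpoints in different components.
Every non-tree edge has weight strictly greater than the heaviest edge on the tree path between its endpoints, so the MST is unique.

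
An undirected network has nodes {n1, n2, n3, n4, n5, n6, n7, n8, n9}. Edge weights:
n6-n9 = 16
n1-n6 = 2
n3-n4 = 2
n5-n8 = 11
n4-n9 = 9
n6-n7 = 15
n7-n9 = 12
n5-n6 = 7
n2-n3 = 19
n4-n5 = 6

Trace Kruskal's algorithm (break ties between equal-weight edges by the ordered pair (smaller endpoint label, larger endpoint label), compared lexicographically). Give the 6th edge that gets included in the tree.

n5-n8

Kruskal: consider edges lightest-first.
n1-n6 (2): add — endpoints in different components.
n3-n4 (2): add — endpoints in different components.
n4-n5 (6): add — endpoints in different components.
n5-n6 (7): add — endpoints in different components.
n4-n9 (9): add — endpoints in different components.
n5-n8 (11): add — endpoints in different components.
n7-n9 (12): add — endpoints in different components.
n6-n7 (15): skip — n6 and n7 already connected.
n6-n9 (16): skip — n9 and n6 already connected.
n2-n3 (19): add — endpoints in different components.
The 6th edge added is n5-n8.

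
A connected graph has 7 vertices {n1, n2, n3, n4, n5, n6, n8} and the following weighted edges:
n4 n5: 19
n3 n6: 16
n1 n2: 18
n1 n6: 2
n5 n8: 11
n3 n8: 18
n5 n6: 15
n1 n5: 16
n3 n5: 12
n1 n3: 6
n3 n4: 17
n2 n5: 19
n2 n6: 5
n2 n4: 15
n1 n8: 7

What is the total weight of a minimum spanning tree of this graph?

Kruskal's algorithm — process edges by increasing weight (ties by edge label):
n1 n6 (2): add. Components now {n4} {n8} {n1,n6} {n2} {n3} {n5}
n2 n6 (5): add. Components now {n4} {n8} {n1,n2,n6} {n3} {n5}
n1 n3 (6): add. Components now {n4} {n8} {n1,n2,n3,n6} {n5}
n1 n8 (7): add. Components now {n4} {n1,n2,n3,n6,n8} {n5}
n5 n8 (11): add. Components now {n4} {n1,n2,n3,n5,n6,n8}
n3 n5 (12): skip — n3 and n5 already connected.
n2 n4 (15): add. Components now {n1,n2,n3,n4,n5,n6,n8}
MST edges: n1 n6, n2 n6, n1 n3, n1 n8, n5 n8, n2 n4; total weight 2+5+6+7+11+15 = 46.

46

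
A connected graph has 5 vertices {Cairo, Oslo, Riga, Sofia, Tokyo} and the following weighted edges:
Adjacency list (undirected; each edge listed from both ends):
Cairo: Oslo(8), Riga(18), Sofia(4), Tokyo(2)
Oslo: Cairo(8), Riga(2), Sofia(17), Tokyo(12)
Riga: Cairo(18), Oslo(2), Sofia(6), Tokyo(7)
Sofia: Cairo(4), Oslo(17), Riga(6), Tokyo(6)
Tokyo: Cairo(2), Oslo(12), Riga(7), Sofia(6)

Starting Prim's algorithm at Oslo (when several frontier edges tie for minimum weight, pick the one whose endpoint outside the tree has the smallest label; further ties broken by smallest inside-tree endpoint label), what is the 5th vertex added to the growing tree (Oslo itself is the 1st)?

Tokyo

Prim's algorithm from Oslo:
Step 1: cheapest edge leaving the tree is Oslo Riga (2); add Riga.
Step 2: cheapest edge leaving the tree is Riga Sofia (6); add Sofia.
Step 3: cheapest edge leaving the tree is Cairo Sofia (4); add Cairo.
Step 4: cheapest edge leaving the tree is Cairo Tokyo (2); add Tokyo.
Vertex order: Oslo, Riga, Sofia, Cairo, Tokyo. The 5th vertex is Tokyo.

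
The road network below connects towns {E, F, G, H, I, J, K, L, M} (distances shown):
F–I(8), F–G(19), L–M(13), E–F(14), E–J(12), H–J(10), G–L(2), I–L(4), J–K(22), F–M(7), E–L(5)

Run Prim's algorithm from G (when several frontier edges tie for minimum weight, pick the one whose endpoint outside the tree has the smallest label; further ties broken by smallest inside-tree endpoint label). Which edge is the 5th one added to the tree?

F-M

Grow the tree from G using Prim:
Step 1: frontier [G–L 2, F–G 19] → take G–L (2); add L.
Step 2: frontier [F–G 19, I–L 4, E–L 5, L–M 13] → take I–L (4); add I.
Step 3: frontier [F–G 19, F–I 8, E–L 5, L–M 13] → take E–L (5); add E.
Step 4: frontier [E–J 12, E–F 14, F–G 19, F–I 8, L–M 13] → take F–I (8); add F.
Step 5: frontier [E–J 12, F–M 7, L–M 13] → take F–M (7); add M.
Step 6: frontier [E–J 12] → take E–J (12); add J.
Step 7: frontier [H–J 10, J–K 22] → take H–J (10); add H.
Step 8: frontier [J–K 22] → take J–K (22); add K.
The 5th edge added is F–M.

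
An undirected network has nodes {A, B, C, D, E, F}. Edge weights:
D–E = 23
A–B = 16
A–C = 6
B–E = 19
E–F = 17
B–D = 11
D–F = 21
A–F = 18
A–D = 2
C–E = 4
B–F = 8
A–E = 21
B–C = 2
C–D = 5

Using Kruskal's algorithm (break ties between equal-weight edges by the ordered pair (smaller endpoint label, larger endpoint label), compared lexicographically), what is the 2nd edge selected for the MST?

B-C

Kruskal's algorithm — process edges by increasing weight (ties by edge label):
A–D (2): add. Components now {A,D} {B} {C} {E} {F}
B–C (2): add. Components now {A,D} {B,C} {E} {F}
C–E (4): add. Components now {A,D} {B,C,E} {F}
C–D (5): add. Components now {A,B,C,D,E} {F}
A–C (6): skip — A and C already connected.
B–F (8): add. Components now {A,B,C,D,E,F}
The 2nd edge added is B–C.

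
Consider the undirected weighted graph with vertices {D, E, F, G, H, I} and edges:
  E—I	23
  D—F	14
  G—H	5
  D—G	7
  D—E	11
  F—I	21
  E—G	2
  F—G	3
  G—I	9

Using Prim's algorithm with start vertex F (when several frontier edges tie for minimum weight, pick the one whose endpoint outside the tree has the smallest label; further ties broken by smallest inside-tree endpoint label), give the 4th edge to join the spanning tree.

D-G

Grow the tree from F using Prim:
Step 1: cheapest edge leaving the tree is F—G (3); add G.
Step 2: cheapest edge leaving the tree is E—G (2); add E.
Step 3: cheapest edge leaving the tree is G—H (5); add H.
Step 4: cheapest edge leaving the tree is D—G (7); add D.
Step 5: cheapest edge leaving the tree is G—I (9); add I.
The 4th edge added is D—G.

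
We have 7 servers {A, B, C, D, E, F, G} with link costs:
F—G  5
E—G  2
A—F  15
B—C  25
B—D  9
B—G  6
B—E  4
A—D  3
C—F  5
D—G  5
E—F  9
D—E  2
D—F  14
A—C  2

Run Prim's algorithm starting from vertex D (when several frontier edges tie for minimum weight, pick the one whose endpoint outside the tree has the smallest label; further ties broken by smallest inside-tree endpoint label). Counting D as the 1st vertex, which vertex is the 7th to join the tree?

F

Grow the tree from D using Prim:
Step 1: cheapest edge leaving the tree is D—E (2); add E.
Step 2: cheapest edge leaving the tree is E—G (2); add G.
Step 3: cheapest edge leaving the tree is A—D (3); add A.
Step 4: cheapest edge leaving the tree is A—C (2); add C.
Step 5: cheapest edge leaving the tree is B—E (4); add B.
Step 6: cheapest edge leaving the tree is C—F (5); add F.
Vertex order: D, E, G, A, C, B, F. The 7th vertex is F.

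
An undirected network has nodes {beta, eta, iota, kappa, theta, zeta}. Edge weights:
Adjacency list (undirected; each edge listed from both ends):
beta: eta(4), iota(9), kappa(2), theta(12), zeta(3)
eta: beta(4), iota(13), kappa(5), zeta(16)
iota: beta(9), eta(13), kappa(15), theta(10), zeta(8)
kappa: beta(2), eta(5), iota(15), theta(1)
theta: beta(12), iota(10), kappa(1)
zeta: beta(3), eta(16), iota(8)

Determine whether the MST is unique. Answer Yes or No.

Yes

Kruskal: consider edges lightest-first.
kappa–theta (1): add — endpoints in different components.
beta–kappa (2): add — endpoints in different components.
beta–zeta (3): add — endpoints in different components.
beta–eta (4): add — endpoints in different components.
eta–kappa (5): skip — kappa and eta already connected.
iota–zeta (8): add — endpoints in different components.
Every non-tree edge has weight strictly greater than the heaviest edge on the tree path between its endpoints, so the MST is unique.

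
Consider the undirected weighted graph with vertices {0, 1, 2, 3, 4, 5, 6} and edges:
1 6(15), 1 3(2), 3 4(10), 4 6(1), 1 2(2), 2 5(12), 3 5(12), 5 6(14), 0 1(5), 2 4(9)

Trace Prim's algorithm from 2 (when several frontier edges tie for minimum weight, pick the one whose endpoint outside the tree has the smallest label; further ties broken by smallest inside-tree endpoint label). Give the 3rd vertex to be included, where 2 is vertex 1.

Prim, starting at 2.
Step 1: frontier [1 2 2, 2 4 9, 2 5 12] → take 1 2 (2); add 1.
Step 2: frontier [1 3 2, 0 1 5, 1 6 15, 2 4 9, 2 5 12] → take 1 3 (2); add 3.
Step 3: frontier [0 1 5, 1 6 15, 2 4 9, 2 5 12, 3 4 10, 3 5 12] → take 0 1 (5); add 0.
Step 4: frontier [1 6 15, 2 4 9, 2 5 12, 3 4 10, 3 5 12] → take 2 4 (9); add 4.
Step 5: frontier [1 6 15, 2 5 12, 3 5 12, 4 6 1] → take 4 6 (1); add 6.
Step 6: frontier [2 5 12, 3 5 12, 5 6 14] → take 2 5 (12); add 5.
Vertex order: 2, 1, 3, 0, 4, 6, 5. The 3rd vertex is 3.

3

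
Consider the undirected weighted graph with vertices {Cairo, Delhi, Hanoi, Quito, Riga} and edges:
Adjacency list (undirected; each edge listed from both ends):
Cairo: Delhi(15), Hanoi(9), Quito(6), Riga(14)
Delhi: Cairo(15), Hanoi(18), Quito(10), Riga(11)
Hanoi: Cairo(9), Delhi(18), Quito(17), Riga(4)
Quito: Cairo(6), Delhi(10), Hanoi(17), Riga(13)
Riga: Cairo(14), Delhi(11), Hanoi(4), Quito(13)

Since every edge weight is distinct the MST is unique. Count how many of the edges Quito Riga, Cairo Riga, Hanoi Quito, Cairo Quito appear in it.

Kruskal's algorithm — process edges by increasing weight (ties by edge label):
Hanoi Riga (4): add. Components now {Cairo} {Hanoi,Riga} {Quito} {Delhi}
Cairo Quito (6): add. Components now {Cairo,Quito} {Hanoi,Riga} {Delhi}
Cairo Hanoi (9): add. Components now {Cairo,Hanoi,Quito,Riga} {Delhi}
Delhi Quito (10): add. Components now {Cairo,Delhi,Hanoi,Quito,Riga}
MST edge set: {Hanoi Riga, Cairo Quito, Cairo Hanoi, Delhi Quito}.
Of the listed edges, {Cairo Quito} are in the MST → 1.

1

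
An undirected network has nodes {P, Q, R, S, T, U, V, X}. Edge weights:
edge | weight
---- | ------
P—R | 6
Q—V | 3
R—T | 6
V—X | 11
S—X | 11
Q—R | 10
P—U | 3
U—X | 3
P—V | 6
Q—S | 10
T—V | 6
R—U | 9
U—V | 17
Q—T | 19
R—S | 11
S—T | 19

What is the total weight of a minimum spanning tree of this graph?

37

Grow the tree from Q using Prim:
Step 1: cheapest edge leaving the tree is Q—V (3); add V.
Step 2: cheapest edge leaving the tree is P—V (6); add P.
Step 3: cheapest edge leaving the tree is P—U (3); add U.
Step 4: cheapest edge leaving the tree is U—X (3); add X.
Step 5: cheapest edge leaving the tree is P—R (6); add R.
Step 6: cheapest edge leaving the tree is R—T (6); add T.
Step 7: cheapest edge leaving the tree is Q—S (10); add S.
MST edges: Q—V, P—V, P—U, U—X, P—R, R—T, Q—S; total weight 3+6+3+3+6+6+10 = 37.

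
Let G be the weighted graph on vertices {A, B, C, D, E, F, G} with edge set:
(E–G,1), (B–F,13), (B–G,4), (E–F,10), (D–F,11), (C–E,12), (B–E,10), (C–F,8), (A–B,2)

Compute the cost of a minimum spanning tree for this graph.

36

Prim's algorithm from D:
Step 1: cheapest edge leaving the tree is D–F (11); add F.
Step 2: cheapest edge leaving the tree is C–F (8); add C.
Step 3: cheapest edge leaving the tree is E–F (10); add E.
Step 4: cheapest edge leaving the tree is E–G (1); add G.
Step 5: cheapest edge leaving the tree is B–G (4); add B.
Step 6: cheapest edge leaving the tree is A–B (2); add A.
MST edges: D–F, C–F, E–F, E–G, B–G, A–B; total weight 11+8+10+1+4+2 = 36.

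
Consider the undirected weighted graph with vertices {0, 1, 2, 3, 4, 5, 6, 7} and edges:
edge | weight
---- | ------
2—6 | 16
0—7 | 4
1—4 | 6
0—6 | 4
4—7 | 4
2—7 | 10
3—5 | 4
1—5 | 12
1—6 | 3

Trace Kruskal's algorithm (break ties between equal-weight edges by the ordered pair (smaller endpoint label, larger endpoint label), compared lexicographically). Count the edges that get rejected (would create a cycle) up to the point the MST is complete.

Kruskal's algorithm — process edges by increasing weight (ties by edge label):
1—6 (3): add — endpoints in different components.
0—6 (4): add — endpoints in different components.
0—7 (4): add — endpoints in different components.
3—5 (4): add — endpoints in different components.
4—7 (4): add — endpoints in different components.
1—4 (6): skip — 1 and 4 already connected.
2—7 (10): add — endpoints in different components.
1—5 (12): add — endpoints in different components.
Edges rejected before the tree was complete: 1.

1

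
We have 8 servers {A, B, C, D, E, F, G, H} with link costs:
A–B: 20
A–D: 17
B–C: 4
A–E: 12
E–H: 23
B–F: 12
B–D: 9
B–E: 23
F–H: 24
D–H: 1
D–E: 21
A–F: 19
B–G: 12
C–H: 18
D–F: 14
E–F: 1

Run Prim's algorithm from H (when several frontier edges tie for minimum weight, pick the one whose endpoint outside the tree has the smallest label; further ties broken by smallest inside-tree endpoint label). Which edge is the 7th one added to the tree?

B-G

Grow the tree from H using Prim:
Step 1: cheapest edge leaving the tree is D–H (1); add D.
Step 2: cheapest edge leaving the tree is B–D (9); add B.
Step 3: cheapest edge leaving the tree is B–C (4); add C.
Step 4: cheapest edge leaving the tree is B–F (12); add F.
Step 5: cheapest edge leaving the tree is E–F (1); add E.
Step 6: cheapest edge leaving the tree is A–E (12); add A.
Step 7: cheapest edge leaving the tree is B–G (12); add G.
The 7th edge added is B–G.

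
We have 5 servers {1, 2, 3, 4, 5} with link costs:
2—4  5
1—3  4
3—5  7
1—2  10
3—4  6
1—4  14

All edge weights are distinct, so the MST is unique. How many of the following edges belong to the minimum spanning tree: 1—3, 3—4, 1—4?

2

Kruskal: consider edges lightest-first.
1—3 (4): add — endpoints in different components.
2—4 (5): add — endpoints in different components.
3—4 (6): add — endpoints in different components.
3—5 (7): add — endpoints in different components.
MST edge set: {1—3, 2—4, 3—4, 3—5}.
Of the listed edges, {1—3, 3—4} are in the MST → 2.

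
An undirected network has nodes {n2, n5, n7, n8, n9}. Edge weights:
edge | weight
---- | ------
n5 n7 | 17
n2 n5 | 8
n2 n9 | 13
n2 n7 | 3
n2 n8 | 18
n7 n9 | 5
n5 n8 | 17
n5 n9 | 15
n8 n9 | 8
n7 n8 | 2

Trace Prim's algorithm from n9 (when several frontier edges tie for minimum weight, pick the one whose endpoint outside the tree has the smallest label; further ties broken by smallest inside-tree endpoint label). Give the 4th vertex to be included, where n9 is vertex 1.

Prim, starting at n9.
Step 1: frontier [n7 n9 5, n8 n9 8, n2 n9 13, n5 n9 15] → take n7 n9 (5); add n7.
Step 2: frontier [n7 n8 2, n2 n7 3, n5 n7 17, n8 n9 8, n2 n9 13, n5 n9 15] → take n7 n8 (2); add n8.
Step 3: frontier [n2 n7 3, n5 n7 17, n5 n8 17, n2 n8 18, n2 n9 13, n5 n9 15] → take n2 n7 (3); add n2.
Step 4: frontier [n2 n5 8, n5 n7 17, n5 n8 17, n5 n9 15] → take n2 n5 (8); add n5.
Vertex order: n9, n7, n8, n2, n5. The 4th vertex is n2.

n2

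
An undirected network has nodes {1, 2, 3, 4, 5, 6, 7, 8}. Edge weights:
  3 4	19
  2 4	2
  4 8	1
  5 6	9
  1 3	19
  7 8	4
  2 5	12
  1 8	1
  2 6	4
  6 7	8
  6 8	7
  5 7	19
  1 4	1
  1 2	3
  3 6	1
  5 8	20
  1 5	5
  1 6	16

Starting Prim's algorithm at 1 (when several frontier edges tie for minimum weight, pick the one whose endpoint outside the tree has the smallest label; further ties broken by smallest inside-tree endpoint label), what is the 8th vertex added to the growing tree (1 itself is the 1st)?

5

Prim, starting at 1.
Step 1: cheapest edge leaving the tree is 1 4 (1); add 4.
Step 2: cheapest edge leaving the tree is 1 8 (1); add 8.
Step 3: cheapest edge leaving the tree is 2 4 (2); add 2.
Step 4: cheapest edge leaving the tree is 2 6 (4); add 6.
Step 5: cheapest edge leaving the tree is 3 6 (1); add 3.
Step 6: cheapest edge leaving the tree is 7 8 (4); add 7.
Step 7: cheapest edge leaving the tree is 1 5 (5); add 5.
Vertex order: 1, 4, 8, 2, 6, 3, 7, 5. The 8th vertex is 5.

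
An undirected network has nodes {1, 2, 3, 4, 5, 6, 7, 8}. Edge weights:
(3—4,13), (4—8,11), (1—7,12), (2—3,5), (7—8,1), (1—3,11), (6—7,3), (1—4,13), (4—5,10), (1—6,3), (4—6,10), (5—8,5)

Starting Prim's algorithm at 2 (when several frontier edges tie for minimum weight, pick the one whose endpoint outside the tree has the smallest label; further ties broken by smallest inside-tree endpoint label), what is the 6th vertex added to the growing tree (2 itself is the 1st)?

8

Prim's algorithm from 2:
Step 1: cheapest edge leaving the tree is 2—3 (5); add 3.
Step 2: cheapest edge leaving the tree is 1—3 (11); add 1.
Step 3: cheapest edge leaving the tree is 1—6 (3); add 6.
Step 4: cheapest edge leaving the tree is 6—7 (3); add 7.
Step 5: cheapest edge leaving the tree is 7—8 (1); add 8.
Step 6: cheapest edge leaving the tree is 5—8 (5); add 5.
Step 7: cheapest edge leaving the tree is 4—5 (10); add 4.
Vertex order: 2, 3, 1, 6, 7, 8, 5, 4. The 6th vertex is 8.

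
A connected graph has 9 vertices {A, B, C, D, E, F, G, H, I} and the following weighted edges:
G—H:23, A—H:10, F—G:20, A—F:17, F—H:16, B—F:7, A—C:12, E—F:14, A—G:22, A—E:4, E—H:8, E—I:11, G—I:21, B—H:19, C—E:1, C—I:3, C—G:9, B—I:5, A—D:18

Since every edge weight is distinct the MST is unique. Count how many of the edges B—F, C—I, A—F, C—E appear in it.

Sort edges by weight, then run Kruskal:
C—E (1): add — endpoints in different components.
C—I (3): add — endpoints in different components.
A—E (4): add — endpoints in different components.
B—I (5): add — endpoints in different components.
B—F (7): add — endpoints in different components.
E—H (8): add — endpoints in different components.
C—G (9): add — endpoints in different components.
A—H (10): skip — A and H already connected.
E—I (11): skip — E and I already connected.
A—C (12): skip — A and C already connected.
E—F (14): skip — E and F already connected.
F—H (16): skip — F and H already connected.
A—F (17): skip — A and F already connected.
A—D (18): add — endpoints in different components.
MST edge set: {C—E, C—I, A—E, B—I, B—F, E—H, C—G, A—D}.
Of the listed edges, {B—F, C—I, C—E} are in the MST → 3.

3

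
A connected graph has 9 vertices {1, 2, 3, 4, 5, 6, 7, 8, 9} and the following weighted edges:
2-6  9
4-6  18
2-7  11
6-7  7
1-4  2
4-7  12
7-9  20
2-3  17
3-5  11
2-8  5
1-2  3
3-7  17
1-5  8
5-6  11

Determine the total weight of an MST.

Prim, starting at 1.
Step 1: frontier [1-4 2, 1-2 3, 1-5 8] → take 1-4 (2); add 4.
Step 2: frontier [1-2 3, 1-5 8, 4-7 12, 4-6 18] → take 1-2 (3); add 2.
Step 3: frontier [1-5 8, 2-8 5, 2-6 9, 2-7 11, 2-3 17, 4-7 12, 4-6 18] → take 2-8 (5); add 8.
Step 4: frontier [1-5 8, 2-6 9, 2-7 11, 2-3 17, 4-7 12, 4-6 18] → take 1-5 (8); add 5.
Step 5: frontier [2-6 9, 2-7 11, 2-3 17, 4-7 12, 4-6 18, 3-5 11, 5-6 11] → take 2-6 (9); add 6.
Step 6: frontier [2-7 11, 2-3 17, 4-7 12, 3-5 11, 6-7 7] → take 6-7 (7); add 7.
Step 7: frontier [2-3 17, 3-5 11, 3-7 17, 7-9 20] → take 3-5 (11); add 3.
Step 8: frontier [7-9 20] → take 7-9 (20); add 9.
MST edges: 1-4, 1-2, 2-8, 1-5, 2-6, 6-7, 3-5, 7-9; total weight 2+3+5+8+9+7+11+20 = 65.

65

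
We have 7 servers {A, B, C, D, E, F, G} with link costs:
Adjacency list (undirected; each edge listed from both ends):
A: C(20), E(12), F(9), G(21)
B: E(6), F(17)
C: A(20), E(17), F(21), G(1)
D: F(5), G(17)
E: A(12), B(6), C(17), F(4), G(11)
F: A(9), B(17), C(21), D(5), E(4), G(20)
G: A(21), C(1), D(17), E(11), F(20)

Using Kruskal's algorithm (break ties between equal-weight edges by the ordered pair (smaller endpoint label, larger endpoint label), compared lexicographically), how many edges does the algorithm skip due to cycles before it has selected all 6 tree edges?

0

Kruskal's algorithm — process edges by increasing weight (ties by edge label):
C—G (1): add. Components now {A} {B} {C,G} {D} {E} {F}
E—F (4): add. Components now {A} {B} {C,G} {D} {E,F}
D—F (5): add. Components now {A} {B} {C,G} {D,E,F}
B—E (6): add. Components now {A} {B,D,E,F} {C,G}
A—F (9): add. Components now {A,B,D,E,F} {C,G}
E—G (11): add. Components now {A,B,C,D,E,F,G}
Edges rejected before the tree was complete: 0.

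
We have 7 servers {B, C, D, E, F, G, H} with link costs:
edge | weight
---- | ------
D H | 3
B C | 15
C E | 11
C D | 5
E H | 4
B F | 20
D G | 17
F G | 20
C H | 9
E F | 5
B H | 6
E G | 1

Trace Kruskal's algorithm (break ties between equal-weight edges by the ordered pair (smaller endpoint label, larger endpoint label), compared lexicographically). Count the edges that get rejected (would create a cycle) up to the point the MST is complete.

Kruskal's algorithm — process edges by increasing weight (ties by edge label):
E G (1): add — endpoints in different components.
D H (3): add — endpoints in different components.
E H (4): add — endpoints in different components.
C D (5): add — endpoints in different components.
E F (5): add — endpoints in different components.
B H (6): add — endpoints in different components.
Edges rejected before the tree was complete: 0.

0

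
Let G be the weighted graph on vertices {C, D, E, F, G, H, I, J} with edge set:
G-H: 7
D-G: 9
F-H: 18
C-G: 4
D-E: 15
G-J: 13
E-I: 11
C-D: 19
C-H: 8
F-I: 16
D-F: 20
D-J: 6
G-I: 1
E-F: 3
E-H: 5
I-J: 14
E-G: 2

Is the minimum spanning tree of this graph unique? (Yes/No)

Kruskal's algorithm — process edges by increasing weight (ties by edge label):
G-I (1): add — endpoints in different components.
E-G (2): add — endpoints in different components.
E-F (3): add — endpoints in different components.
C-G (4): add — endpoints in different components.
E-H (5): add — endpoints in different components.
D-J (6): add — endpoints in different components.
G-H (7): skip — G and H already connected.
C-H (8): skip — C and H already connected.
D-G (9): add — endpoints in different components.
Every non-tree edge has weight strictly greater than the heaviest edge on the tree path between its endpoints, so the MST is unique.

Yes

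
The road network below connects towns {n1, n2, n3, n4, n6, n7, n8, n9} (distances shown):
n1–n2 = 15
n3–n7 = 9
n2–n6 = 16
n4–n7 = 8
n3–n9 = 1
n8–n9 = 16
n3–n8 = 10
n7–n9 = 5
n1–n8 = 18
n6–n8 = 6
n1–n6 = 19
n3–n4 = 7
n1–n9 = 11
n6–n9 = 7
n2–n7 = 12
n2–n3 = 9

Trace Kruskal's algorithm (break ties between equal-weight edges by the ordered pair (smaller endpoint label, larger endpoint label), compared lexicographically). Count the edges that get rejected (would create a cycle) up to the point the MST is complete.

3

Kruskal's algorithm — process edges by increasing weight (ties by edge label):
n3–n9 (1): add — endpoints in different components.
n7–n9 (5): add — endpoints in different components.
n6–n8 (6): add — endpoints in different components.
n3–n4 (7): add — endpoints in different components.
n6–n9 (7): add — endpoints in different components.
n4–n7 (8): skip — n7 and n4 already connected.
n2–n3 (9): add — endpoints in different components.
n3–n7 (9): skip — n3 and n7 already connected.
n3–n8 (10): skip — n8 and n3 already connected.
n1–n9 (11): add — endpoints in different components.
Edges rejected before the tree was complete: 3.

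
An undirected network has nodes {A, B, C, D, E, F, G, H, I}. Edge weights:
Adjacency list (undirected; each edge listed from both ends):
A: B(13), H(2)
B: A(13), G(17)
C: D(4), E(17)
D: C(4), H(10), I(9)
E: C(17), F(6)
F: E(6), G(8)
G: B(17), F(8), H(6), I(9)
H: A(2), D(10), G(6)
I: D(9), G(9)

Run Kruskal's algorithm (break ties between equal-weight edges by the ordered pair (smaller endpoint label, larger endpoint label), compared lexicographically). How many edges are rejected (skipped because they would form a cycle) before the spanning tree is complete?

Sort edges by weight, then run Kruskal:
A–H (2): add — endpoints in different components.
C–D (4): add — endpoints in different components.
E–F (6): add — endpoints in different components.
G–H (6): add — endpoints in different components.
F–G (8): add — endpoints in different components.
D–I (9): add — endpoints in different components.
G–I (9): add — endpoints in different components.
D–H (10): skip — D and H already connected.
A–B (13): add — endpoints in different components.
Edges rejected before the tree was complete: 1.

1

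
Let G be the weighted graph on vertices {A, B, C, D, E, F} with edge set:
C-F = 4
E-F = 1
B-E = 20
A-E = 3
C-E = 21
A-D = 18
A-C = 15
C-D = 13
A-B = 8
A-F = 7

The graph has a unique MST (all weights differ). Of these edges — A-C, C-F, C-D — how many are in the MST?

2

Kruskal's algorithm — process edges by increasing weight (ties by edge label):
E-F (1): add — endpoints in different components.
A-E (3): add — endpoints in different components.
C-F (4): add — endpoints in different components.
A-F (7): skip — A and F already connected.
A-B (8): add — endpoints in different components.
C-D (13): add — endpoints in different components.
MST edge set: {E-F, A-E, C-F, A-B, C-D}.
Of the listed edges, {C-F, C-D} are in the MST → 2.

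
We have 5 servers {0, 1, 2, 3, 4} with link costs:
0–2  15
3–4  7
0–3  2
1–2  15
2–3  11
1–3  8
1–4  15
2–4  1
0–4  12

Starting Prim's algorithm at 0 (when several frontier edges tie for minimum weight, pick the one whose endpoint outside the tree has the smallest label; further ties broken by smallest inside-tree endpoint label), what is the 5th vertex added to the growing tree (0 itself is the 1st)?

Prim, starting at 0.
Step 1: cheapest edge leaving the tree is 0–3 (2); add 3.
Step 2: cheapest edge leaving the tree is 3–4 (7); add 4.
Step 3: cheapest edge leaving the tree is 2–4 (1); add 2.
Step 4: cheapest edge leaving the tree is 1–3 (8); add 1.
Vertex order: 0, 3, 4, 2, 1. The 5th vertex is 1.

1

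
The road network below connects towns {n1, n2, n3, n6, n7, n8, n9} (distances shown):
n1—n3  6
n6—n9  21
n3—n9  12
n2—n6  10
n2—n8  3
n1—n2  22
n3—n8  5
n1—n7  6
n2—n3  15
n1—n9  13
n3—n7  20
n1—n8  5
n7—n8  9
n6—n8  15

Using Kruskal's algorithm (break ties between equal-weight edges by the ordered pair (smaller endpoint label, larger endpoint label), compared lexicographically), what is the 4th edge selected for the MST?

n1-n7

Kruskal: consider edges lightest-first.
n2—n8 (3): add — endpoints in different components.
n1—n8 (5): add — endpoints in different components.
n3—n8 (5): add — endpoints in different components.
n1—n3 (6): skip — n1 and n3 already connected.
n1—n7 (6): add — endpoints in different components.
n7—n8 (9): skip — n8 and n7 already connected.
n2—n6 (10): add — endpoints in different components.
n3—n9 (12): add — endpoints in different components.
The 4th edge added is n1—n7.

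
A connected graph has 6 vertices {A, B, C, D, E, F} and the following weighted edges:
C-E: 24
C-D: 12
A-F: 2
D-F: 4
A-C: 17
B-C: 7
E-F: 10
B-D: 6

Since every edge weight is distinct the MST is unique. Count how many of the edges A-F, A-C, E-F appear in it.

2

Sort edges by weight, then run Kruskal:
A-F (2): add. Components now {A,F} {B} {C} {D} {E}
D-F (4): add. Components now {A,D,F} {B} {C} {E}
B-D (6): add. Components now {A,B,D,F} {C} {E}
B-C (7): add. Components now {A,B,C,D,F} {E}
E-F (10): add. Components now {A,B,C,D,E,F}
MST edge set: {A-F, D-F, B-D, B-C, E-F}.
Of the listed edges, {A-F, E-F} are in the MST → 2.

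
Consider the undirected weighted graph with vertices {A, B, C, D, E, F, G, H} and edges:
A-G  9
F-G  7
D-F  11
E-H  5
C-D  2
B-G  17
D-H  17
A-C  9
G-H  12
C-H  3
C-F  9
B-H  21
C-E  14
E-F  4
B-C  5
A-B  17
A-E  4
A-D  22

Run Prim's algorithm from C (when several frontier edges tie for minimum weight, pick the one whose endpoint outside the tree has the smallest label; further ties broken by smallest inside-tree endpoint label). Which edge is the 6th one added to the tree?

E-F

Prim, starting at C.
Step 1: cheapest edge leaving the tree is C-D (2); add D.
Step 2: cheapest edge leaving the tree is C-H (3); add H.
Step 3: cheapest edge leaving the tree is B-C (5); add B.
Step 4: cheapest edge leaving the tree is E-H (5); add E.
Step 5: cheapest edge leaving the tree is A-E (4); add A.
Step 6: cheapest edge leaving the tree is E-F (4); add F.
Step 7: cheapest edge leaving the tree is F-G (7); add G.
The 6th edge added is E-F.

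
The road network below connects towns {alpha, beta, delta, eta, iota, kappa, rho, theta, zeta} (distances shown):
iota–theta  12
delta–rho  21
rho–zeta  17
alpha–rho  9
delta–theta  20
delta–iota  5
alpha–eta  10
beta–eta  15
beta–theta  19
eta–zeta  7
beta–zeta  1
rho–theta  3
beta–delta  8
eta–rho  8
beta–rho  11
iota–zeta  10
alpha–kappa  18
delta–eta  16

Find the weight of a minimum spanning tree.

Kruskal: consider edges lightest-first.
beta–zeta (1): add — endpoints in different components.
rho–theta (3): add — endpoints in different components.
delta–iota (5): add — endpoints in different components.
eta–zeta (7): add — endpoints in different components.
beta–delta (8): add — endpoints in different components.
eta–rho (8): add — endpoints in different components.
alpha–rho (9): add — endpoints in different components.
alpha–eta (10): skip — alpha and eta already connected.
iota–zeta (10): skip — zeta and iota already connected.
beta–rho (11): skip — beta and rho already connected.
iota–theta (12): skip — iota and theta already connected.
beta–eta (15): skip — beta and eta already connected.
delta–eta (16): skip — delta and eta already connected.
rho–zeta (17): skip — zeta and rho already connected.
alpha–kappa (18): add — endpoints in different components.
MST edges: beta–zeta, rho–theta, delta–iota, eta–zeta, beta–delta, eta–rho, alpha–rho, alpha–kappa; total weight 1+3+5+7+8+8+9+18 = 59.

59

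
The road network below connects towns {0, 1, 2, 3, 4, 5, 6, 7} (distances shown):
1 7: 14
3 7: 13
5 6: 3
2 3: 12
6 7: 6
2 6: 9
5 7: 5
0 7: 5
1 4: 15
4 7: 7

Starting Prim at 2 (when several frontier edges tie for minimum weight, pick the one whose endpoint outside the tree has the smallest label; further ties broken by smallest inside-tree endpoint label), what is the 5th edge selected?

Grow the tree from 2 using Prim:
Step 1: cheapest edge leaving the tree is 2 6 (9); add 6.
Step 2: cheapest edge leaving the tree is 5 6 (3); add 5.
Step 3: cheapest edge leaving the tree is 5 7 (5); add 7.
Step 4: cheapest edge leaving the tree is 0 7 (5); add 0.
Step 5: cheapest edge leaving the tree is 4 7 (7); add 4.
Step 6: cheapest edge leaving the tree is 2 3 (12); add 3.
Step 7: cheapest edge leaving the tree is 1 7 (14); add 1.
The 5th edge added is 4 7.

4-7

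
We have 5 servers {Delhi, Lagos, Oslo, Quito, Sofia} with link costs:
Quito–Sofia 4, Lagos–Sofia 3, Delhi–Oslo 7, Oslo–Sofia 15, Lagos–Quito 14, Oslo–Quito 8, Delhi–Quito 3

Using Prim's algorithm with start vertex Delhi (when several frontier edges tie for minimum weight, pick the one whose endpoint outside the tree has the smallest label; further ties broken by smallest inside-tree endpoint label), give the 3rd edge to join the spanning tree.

Prim's algorithm from Delhi:
Step 1: frontier [Delhi–Quito 3, Delhi–Oslo 7] → take Delhi–Quito (3); add Quito.
Step 2: frontier [Delhi–Oslo 7, Quito–Sofia 4, Oslo–Quito 8, Lagos–Quito 14] → take Quito–Sofia (4); add Sofia.
Step 3: frontier [Delhi–Oslo 7, Oslo–Quito 8, Lagos–Quito 14, Lagos–Sofia 3, Oslo–Sofia 15] → take Lagos–Sofia (3); add Lagos.
Step 4: frontier [Delhi–Oslo 7, Oslo–Quito 8, Oslo–Sofia 15] → take Delhi–Oslo (7); add Oslo.
The 3rd edge added is Lagos–Sofia.

Lagos-Sofia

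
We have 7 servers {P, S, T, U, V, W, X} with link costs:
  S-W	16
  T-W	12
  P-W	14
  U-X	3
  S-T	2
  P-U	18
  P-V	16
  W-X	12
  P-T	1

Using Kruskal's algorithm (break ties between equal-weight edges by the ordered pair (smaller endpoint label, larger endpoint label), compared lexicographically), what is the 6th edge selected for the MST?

P-V

Kruskal: consider edges lightest-first.
P-T (1): add. Components now {S} {W} {U} {X} {P,T} {V}
S-T (2): add. Components now {P,S,T} {W} {U} {X} {V}
U-X (3): add. Components now {P,S,T} {W} {U,X} {V}
T-W (12): add. Components now {P,S,T,W} {U,X} {V}
W-X (12): add. Components now {P,S,T,U,W,X} {V}
P-W (14): skip — W and P already connected.
P-V (16): add. Components now {P,S,T,U,V,W,X}
The 6th edge added is P-V.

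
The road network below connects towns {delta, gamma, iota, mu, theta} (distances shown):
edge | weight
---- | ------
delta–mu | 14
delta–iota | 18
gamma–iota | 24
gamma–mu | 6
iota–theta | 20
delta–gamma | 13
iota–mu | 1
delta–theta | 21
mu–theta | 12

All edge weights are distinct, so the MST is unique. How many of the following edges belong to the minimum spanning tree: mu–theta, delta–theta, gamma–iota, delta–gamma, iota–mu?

3

Kruskal: consider edges lightest-first.
iota–mu (1): add — endpoints in different components.
gamma–mu (6): add — endpoints in different components.
mu–theta (12): add — endpoints in different components.
delta–gamma (13): add — endpoints in different components.
MST edge set: {iota–mu, gamma–mu, mu–theta, delta–gamma}.
Of the listed edges, {mu–theta, delta–gamma, iota–mu} are in the MST → 3.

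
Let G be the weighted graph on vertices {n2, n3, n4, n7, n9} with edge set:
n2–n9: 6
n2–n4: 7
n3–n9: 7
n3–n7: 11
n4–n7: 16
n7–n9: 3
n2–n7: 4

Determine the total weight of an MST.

21

Prim's algorithm from n7:
Step 1: cheapest edge leaving the tree is n7–n9 (3); add n9.
Step 2: cheapest edge leaving the tree is n2–n7 (4); add n2.
Step 3: cheapest edge leaving the tree is n3–n9 (7); add n3.
Step 4: cheapest edge leaving the tree is n2–n4 (7); add n4.
MST edges: n7–n9, n2–n7, n3–n9, n2–n4; total weight 3+4+7+7 = 21.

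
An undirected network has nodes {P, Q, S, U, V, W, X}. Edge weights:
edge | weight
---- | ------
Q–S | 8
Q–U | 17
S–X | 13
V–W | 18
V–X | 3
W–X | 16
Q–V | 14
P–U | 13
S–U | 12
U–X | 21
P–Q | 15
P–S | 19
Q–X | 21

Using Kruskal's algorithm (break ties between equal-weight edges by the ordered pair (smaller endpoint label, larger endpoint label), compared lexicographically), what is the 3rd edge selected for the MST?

Kruskal: consider edges lightest-first.
V–X (3): add — endpoints in different components.
Q–S (8): add — endpoints in different components.
S–U (12): add — endpoints in different components.
P–U (13): add — endpoints in different components.
S–X (13): add — endpoints in different components.
Q–V (14): skip — V and Q already connected.
P–Q (15): skip — P and Q already connected.
W–X (16): add — endpoints in different components.
The 3rd edge added is S–U.

S-U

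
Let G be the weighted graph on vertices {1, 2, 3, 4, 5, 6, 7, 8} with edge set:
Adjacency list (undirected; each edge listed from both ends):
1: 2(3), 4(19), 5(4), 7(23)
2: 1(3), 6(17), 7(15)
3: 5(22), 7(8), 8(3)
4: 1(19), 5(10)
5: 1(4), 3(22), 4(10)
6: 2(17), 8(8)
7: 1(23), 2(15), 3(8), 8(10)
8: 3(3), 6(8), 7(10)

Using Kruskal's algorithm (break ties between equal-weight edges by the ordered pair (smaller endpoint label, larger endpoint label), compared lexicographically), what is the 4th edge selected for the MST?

Kruskal: consider edges lightest-first.
1 2 (3): add — endpoints in different components.
3 8 (3): add — endpoints in different components.
1 5 (4): add — endpoints in different components.
3 7 (8): add — endpoints in different components.
6 8 (8): add — endpoints in different components.
4 5 (10): add — endpoints in different components.
7 8 (10): skip — 7 and 8 already connected.
2 7 (15): add — endpoints in different components.
The 4th edge added is 3 7.

3-7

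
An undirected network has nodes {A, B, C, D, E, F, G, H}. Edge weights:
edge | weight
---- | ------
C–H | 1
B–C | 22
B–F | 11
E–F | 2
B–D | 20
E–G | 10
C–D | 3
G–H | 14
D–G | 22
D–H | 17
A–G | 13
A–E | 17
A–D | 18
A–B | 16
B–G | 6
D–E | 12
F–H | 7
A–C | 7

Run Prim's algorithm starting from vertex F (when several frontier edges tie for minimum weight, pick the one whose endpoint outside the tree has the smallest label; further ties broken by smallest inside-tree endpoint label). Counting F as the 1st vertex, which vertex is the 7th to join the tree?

Prim's algorithm from F:
Step 1: cheapest edge leaving the tree is E–F (2); add E.
Step 2: cheapest edge leaving the tree is F–H (7); add H.
Step 3: cheapest edge leaving the tree is C–H (1); add C.
Step 4: cheapest edge leaving the tree is C–D (3); add D.
Step 5: cheapest edge leaving the tree is A–C (7); add A.
Step 6: cheapest edge leaving the tree is E–G (10); add G.
Step 7: cheapest edge leaving the tree is B–G (6); add B.
Vertex order: F, E, H, C, D, A, G, B. The 7th vertex is G.

G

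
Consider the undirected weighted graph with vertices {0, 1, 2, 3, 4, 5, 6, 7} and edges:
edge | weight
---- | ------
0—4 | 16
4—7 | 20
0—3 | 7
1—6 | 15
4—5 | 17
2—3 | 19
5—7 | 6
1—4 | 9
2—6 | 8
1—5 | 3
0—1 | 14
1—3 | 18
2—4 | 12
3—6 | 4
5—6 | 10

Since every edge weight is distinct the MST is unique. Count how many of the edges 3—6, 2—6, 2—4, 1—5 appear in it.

3

Sort edges by weight, then run Kruskal:
1—5 (3): add — endpoints in different components.
3—6 (4): add — endpoints in different components.
5—7 (6): add — endpoints in different components.
0—3 (7): add — endpoints in different components.
2—6 (8): add — endpoints in different components.
1—4 (9): add — endpoints in different components.
5—6 (10): add — endpoints in different components.
MST edge set: {1—5, 3—6, 5—7, 0—3, 2—6, 1—4, 5—6}.
Of the listed edges, {3—6, 2—6, 1—5} are in the MST → 3.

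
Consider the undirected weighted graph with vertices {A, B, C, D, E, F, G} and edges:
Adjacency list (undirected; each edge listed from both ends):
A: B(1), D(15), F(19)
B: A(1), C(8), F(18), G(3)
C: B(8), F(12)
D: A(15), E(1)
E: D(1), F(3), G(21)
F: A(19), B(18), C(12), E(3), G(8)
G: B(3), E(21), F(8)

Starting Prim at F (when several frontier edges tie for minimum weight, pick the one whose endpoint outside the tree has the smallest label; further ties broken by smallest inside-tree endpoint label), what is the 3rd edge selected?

F-G

Prim, starting at F.
Step 1: frontier [E F 3, F G 8, C F 12, B F 18, A F 19] → take E F (3); add E.
Step 2: frontier [D E 1, E G 21, F G 8, C F 12, B F 18, A F 19] → take D E (1); add D.
Step 3: frontier [A D 15, E G 21, F G 8, C F 12, B F 18, A F 19] → take F G (8); add G.
Step 4: frontier [A D 15, C F 12, B F 18, A F 19, B G 3] → take B G (3); add B.
Step 5: frontier [A B 1, B C 8, A D 15, C F 12, A F 19] → take A B (1); add A.
Step 6: frontier [B C 8, C F 12] → take B C (8); add C.
The 3rd edge added is F G.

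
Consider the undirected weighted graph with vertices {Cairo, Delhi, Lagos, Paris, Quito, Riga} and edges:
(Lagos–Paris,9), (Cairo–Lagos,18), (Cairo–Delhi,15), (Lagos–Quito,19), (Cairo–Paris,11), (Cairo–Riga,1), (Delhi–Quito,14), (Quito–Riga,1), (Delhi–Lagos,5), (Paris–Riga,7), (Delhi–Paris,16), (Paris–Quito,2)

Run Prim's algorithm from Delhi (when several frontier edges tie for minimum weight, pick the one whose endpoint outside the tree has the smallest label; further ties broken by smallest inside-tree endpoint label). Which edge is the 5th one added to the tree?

Prim's algorithm from Delhi:
Step 1: cheapest edge leaving the tree is Delhi–Lagos (5); add Lagos.
Step 2: cheapest edge leaving the tree is Lagos–Paris (9); add Paris.
Step 3: cheapest edge leaving the tree is Paris–Quito (2); add Quito.
Step 4: cheapest edge leaving the tree is Quito–Riga (1); add Riga.
Step 5: cheapest edge leaving the tree is Cairo–Riga (1); add Cairo.
The 5th edge added is Cairo–Riga.

Cairo-Riga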